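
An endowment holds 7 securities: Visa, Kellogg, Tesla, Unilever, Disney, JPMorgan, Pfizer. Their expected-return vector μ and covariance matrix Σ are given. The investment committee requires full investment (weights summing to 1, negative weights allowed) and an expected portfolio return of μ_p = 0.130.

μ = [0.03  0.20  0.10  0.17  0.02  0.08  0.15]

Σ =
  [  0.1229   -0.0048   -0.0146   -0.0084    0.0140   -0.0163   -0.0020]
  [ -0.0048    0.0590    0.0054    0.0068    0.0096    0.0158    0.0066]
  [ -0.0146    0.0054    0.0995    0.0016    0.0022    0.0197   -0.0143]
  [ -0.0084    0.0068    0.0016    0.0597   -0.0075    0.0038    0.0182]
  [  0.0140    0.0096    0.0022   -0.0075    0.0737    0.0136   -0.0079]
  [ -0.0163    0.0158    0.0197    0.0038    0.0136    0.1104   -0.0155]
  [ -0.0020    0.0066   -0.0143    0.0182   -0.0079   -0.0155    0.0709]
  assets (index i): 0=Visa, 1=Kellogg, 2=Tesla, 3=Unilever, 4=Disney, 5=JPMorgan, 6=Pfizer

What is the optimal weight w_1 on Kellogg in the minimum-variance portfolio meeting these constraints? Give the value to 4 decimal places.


u=Σ⁻¹μ = [0.6955  2.8112  1.0806  2.0762  0.0578  0.3851  1.6492]
v=Σ⁻¹𝟙 = [10.6919  9.6601  11.3474  13.1424  11.5372  7.5106  15.3492]
a=μᵀu=1.323473  b=𝟙ᵀu=8.755703  c=𝟙ᵀv=79.238873  D=ac−b²=28.208143
λ₁=(c·0.130−b)/D = (79.238873·0.130−8.755703)/28.208143 = 0.054784
λ₂=(a−b·0.130)/D = (1.323473−8.755703·0.130)/28.208143 = 0.006567
w* = 0.054784·u + 0.006567·v:
  w_0 = 0.054784·0.6955 + 0.006567·10.6919 = 0.1083  (Visa)
  w_1 = 0.054784·2.8112 + 0.006567·9.6601 = 0.2174  (Kellogg)
  w_2 = 0.054784·1.0806 + 0.006567·11.3474 = 0.1337  (Tesla)
  w_3 = 0.054784·2.0762 + 0.006567·13.1424 = 0.2000  (Unilever)
  w_4 = 0.054784·0.0578 + 0.006567·11.5372 = 0.0789  (Disney)
  w_5 = 0.054784·0.3851 + 0.006567·7.5106 = 0.0704  (JPMorgan)
  w_6 = 0.054784·1.6492 + 0.006567·15.3492 = 0.1911  (Pfizer)
Σw_i=1.0000  μᵀw=0.1300
σ²=wᵀΣw=λ₁·μ_p+λ₂ = 0.054784·0.130 + 0.006567 = 0.013688 ≈ 0.0137

0.2174


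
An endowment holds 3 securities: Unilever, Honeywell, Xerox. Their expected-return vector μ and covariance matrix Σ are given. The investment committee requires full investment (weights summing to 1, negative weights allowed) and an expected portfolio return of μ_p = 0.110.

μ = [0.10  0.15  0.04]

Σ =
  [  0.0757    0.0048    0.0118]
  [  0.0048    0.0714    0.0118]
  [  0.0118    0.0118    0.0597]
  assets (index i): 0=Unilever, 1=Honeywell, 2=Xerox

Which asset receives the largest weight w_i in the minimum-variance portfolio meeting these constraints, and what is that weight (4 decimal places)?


p=Σ⁻¹μ = [1.1875  2.0149  0.0371]
q=Σ⁻¹𝟙 = [10.5579  11.2396  12.4420]
a=μᵀp=0.422462  b=𝟙ᵀp=3.239410  c=𝟙ᵀq=34.239529  D=ac−b²=3.971123
λ₁=(c·0.110−b)/D = (34.239529·0.110−3.239410)/3.971123 = 0.132693
λ₂=(a−b·0.110)/D = (0.422462−3.239410·0.110)/3.971123 = 0.016652
w* = 0.132693·p + 0.016652·q:
  w_0 = 0.132693·1.1875 + 0.016652·10.5579 = 0.3334  (Unilever)
  w_1 = 0.132693·2.0149 + 0.016652·11.2396 = 0.4545  (Honeywell)
  w_2 = 0.132693·0.0371 + 0.016652·12.4420 = 0.2121  (Xerox)
Σw_i=1.0000  μᵀw=0.1100
σ²=wᵀΣw=λ₁·μ_p+λ₂ = 0.132693·0.110 + 0.016652 = 0.031248 ≈ 0.0312

Honeywell (0.4545)


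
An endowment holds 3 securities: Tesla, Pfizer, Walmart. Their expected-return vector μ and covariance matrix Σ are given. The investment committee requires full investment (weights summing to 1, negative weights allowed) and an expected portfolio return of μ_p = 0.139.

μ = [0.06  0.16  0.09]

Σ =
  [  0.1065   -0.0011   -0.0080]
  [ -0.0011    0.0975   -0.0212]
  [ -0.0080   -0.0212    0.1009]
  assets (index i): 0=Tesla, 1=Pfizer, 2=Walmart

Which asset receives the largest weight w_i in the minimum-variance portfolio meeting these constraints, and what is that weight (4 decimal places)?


Pfizer (0.6985)

u=Σ⁻¹μ = [0.6852  1.9433  1.3546]
v=Σ⁻¹𝟙 = [10.5448  13.3207  13.5457]
a=μᵀu=0.473954  b=𝟙ᵀu=3.983106  c=𝟙ᵀv=37.411116  D=ac−b²=1.866019
λ₁=(c·0.139−b)/D = (37.411116·0.139−3.983106)/1.866019 = 0.652212
λ₂=(a−b·0.139)/D = (0.473954−3.983106·0.139)/1.866019 = -0.042710
w* = 0.652212·u + -0.042710·v:
  w_0 = 0.652212·0.6852 + -0.042710·10.5448 = -0.0035  (Tesla)
  w_1 = 0.652212·1.9433 + -0.042710·13.3207 = 0.6985  (Pfizer)
  w_2 = 0.652212·1.3546 + -0.042710·13.5457 = 0.3050  (Walmart)
Σw_i=1.0000  μᵀw=0.1390
σ²=wᵀΣw=λ₁·μ_p+λ₂ = 0.652212·0.139 + -0.042710 = 0.047947 ≈ 0.0479


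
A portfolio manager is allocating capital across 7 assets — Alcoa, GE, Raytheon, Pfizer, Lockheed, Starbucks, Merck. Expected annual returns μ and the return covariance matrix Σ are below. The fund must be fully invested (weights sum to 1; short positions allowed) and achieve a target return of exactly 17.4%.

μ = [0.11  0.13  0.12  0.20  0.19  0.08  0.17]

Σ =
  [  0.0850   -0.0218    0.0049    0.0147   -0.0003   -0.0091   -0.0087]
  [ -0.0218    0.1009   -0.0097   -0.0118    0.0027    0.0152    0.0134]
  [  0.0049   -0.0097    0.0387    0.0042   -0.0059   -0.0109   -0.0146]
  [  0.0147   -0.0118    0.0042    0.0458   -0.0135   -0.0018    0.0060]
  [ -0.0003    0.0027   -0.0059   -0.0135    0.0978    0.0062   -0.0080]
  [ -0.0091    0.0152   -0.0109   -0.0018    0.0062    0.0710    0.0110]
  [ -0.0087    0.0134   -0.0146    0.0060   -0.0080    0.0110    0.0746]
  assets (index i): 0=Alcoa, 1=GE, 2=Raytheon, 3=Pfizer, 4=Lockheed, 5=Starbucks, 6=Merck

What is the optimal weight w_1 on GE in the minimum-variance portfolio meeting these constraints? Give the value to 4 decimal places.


p=Σ⁻¹μ = [1.1194  1.9234  4.7303  4.6222  2.9806  1.0095  2.7887]
q=Σ⁻¹𝟙 = [13.0214  13.7830  38.7853  20.4934  15.5500  15.1575  17.8226]
a=μᵀp=2.986391  b=𝟙ᵀp=19.174011  c=𝟙ᵀq=134.613249  D=ac−b²=34.365045
λ₁=(c·0.174−b)/D = (134.613249·0.174−19.174011)/34.365045 = 0.123634
λ₂=(a−b·0.174)/D = (2.986391−19.174011·0.174)/34.365045 = -0.010181
w* = 0.123634·p + -0.010181·q:
  w_0 = 0.123634·1.1194 + -0.010181·13.0214 = 0.0058  (Alcoa)
  w_1 = 0.123634·1.9234 + -0.010181·13.7830 = 0.0975  (GE)
  w_2 = 0.123634·4.7303 + -0.010181·38.7853 = 0.1899  (Raytheon)
  w_3 = 0.123634·4.6222 + -0.010181·20.4934 = 0.3628  (Pfizer)
  w_4 = 0.123634·2.9806 + -0.010181·15.5500 = 0.2102  (Lockheed)
  w_5 = 0.123634·1.0095 + -0.010181·15.1575 = -0.0295  (Starbucks)
  w_6 = 0.123634·2.7887 + -0.010181·17.8226 = 0.1633  (Merck)
Σw_i=1.0000  μᵀw=0.1740
σ²=wᵀΣw=λ₁·μ_p+λ₂ = 0.123634·0.174 + -0.010181 = 0.011331 ≈ 0.0113

0.0975


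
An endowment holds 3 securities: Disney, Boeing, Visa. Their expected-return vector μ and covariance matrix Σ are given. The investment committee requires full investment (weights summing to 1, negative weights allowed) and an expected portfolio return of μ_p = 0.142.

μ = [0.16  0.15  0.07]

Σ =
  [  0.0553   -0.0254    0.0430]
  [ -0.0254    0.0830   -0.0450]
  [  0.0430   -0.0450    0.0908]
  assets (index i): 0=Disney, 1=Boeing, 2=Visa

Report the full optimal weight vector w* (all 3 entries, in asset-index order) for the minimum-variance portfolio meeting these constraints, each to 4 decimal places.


p=Σ⁻¹μ = [4.0187  3.3135  0.5100]
q=Σ⁻¹𝟙 = [18.0951  25.8590  15.2595]
a=μᵀp=1.175725  b=𝟙ᵀp=7.842224  c=𝟙ᵀq=59.213564  D=ac−b²=8.118373
λ₁=(c·0.142−b)/D = (59.213564·0.142−7.842224)/8.118373 = 0.069731
λ₂=(a−b·0.142)/D = (1.175725−7.842224·0.142)/8.118373 = 0.007653
w* = 0.069731·p + 0.007653·q:
  w_0 = 0.069731·4.0187 + 0.007653·18.0951 = 0.4187  (Disney)
  w_1 = 0.069731·3.3135 + 0.007653·25.8590 = 0.4290  (Boeing)
  w_2 = 0.069731·0.5100 + 0.007653·15.2595 = 0.1523  (Visa)
Σw_i=1.0000  μᵀw=0.1420
σ²=wᵀΣw=λ₁·μ_p+λ₂ = 0.069731·0.142 + 0.007653 = 0.017555 ≈ 0.0176

0.4187  0.4290  0.1523


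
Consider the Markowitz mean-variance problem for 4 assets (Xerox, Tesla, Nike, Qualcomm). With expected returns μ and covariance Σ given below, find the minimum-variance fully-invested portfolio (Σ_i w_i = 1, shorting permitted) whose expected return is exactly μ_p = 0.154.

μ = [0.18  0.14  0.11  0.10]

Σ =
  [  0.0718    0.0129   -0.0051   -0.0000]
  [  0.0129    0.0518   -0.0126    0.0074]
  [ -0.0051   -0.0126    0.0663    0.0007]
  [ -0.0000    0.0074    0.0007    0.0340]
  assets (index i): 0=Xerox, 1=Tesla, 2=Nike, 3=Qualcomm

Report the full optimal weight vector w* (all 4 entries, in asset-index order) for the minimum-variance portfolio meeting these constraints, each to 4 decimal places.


u=Σ⁻¹μ = [2.2446  2.3515  2.2535  2.3830]
v=Σ⁻¹𝟙 = [12.1723  17.2971  19.0399  25.2551]
a=μᵀu=1.219409  b=𝟙ᵀu=9.232509  c=𝟙ᵀv=73.764411  D=ac−b²=4.709734
λ₁=(c·0.154−b)/D = (73.764411·0.154−9.232509)/4.709734 = 0.451663
λ₂=(a−b·0.154)/D = (1.219409−9.232509·0.154)/4.709734 = -0.042974
w* = 0.451663·u + -0.042974·v:
  w_0 = 0.451663·2.2446 + -0.042974·12.1723 = 0.4907  (Xerox)
  w_1 = 0.451663·2.3515 + -0.042974·17.2971 = 0.3187  (Tesla)
  w_2 = 0.451663·2.2535 + -0.042974·19.0399 = 0.1996  (Nike)
  w_3 = 0.451663·2.3830 + -0.042974·25.2551 = -0.0090  (Qualcomm)
Σw_i=1.0000  μᵀw=0.1540
σ²=wᵀΣw=λ₁·μ_p+λ₂ = 0.451663·0.154 + -0.042974 = 0.026582 ≈ 0.0266

0.4907  0.3187  0.1996  -0.0090


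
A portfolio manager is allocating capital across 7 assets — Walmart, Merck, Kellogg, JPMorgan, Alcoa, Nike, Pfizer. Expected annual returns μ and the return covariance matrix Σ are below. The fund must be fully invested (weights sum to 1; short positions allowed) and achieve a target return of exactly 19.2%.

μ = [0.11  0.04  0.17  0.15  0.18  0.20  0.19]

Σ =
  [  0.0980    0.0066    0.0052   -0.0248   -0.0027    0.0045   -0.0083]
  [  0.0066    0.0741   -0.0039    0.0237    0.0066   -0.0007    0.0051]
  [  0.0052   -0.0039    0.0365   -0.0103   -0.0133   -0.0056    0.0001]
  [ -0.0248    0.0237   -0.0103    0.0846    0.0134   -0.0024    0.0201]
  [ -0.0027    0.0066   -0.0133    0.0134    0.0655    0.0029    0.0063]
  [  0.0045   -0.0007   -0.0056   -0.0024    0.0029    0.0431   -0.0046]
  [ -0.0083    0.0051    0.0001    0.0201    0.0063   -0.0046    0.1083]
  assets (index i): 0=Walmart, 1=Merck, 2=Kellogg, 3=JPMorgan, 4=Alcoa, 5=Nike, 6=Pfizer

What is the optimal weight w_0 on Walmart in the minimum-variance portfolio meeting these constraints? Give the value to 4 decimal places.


x=Σ⁻¹μ = [1.3345  -0.3205  7.1954  2.3981  3.4229  5.4891  1.4541]
y=Σ⁻¹𝟙 = [10.7635  8.4206  41.7015  13.8428  18.5733  27.9184  7.1597]
a=μᵀx=3.707138  b=𝟙ᵀx=20.973685  c=𝟙ᵀy=128.379705  D=ac−b²=36.025813
λ₁=(c·0.192−b)/D = (128.379705·0.192−20.973685)/36.025813 = 0.102016
λ₂=(a−b·0.192)/D = (3.707138−20.973685·0.192)/36.025813 = -0.008877
w* = 0.102016·x + -0.008877·y:
  w_0 = 0.102016·1.3345 + -0.008877·10.7635 = 0.0406  (Walmart)
  w_1 = 0.102016·-0.3205 + -0.008877·8.4206 = -0.1074  (Merck)
  w_2 = 0.102016·7.1954 + -0.008877·41.7015 = 0.3638  (Kellogg)
  w_3 = 0.102016·2.3981 + -0.008877·13.8428 = 0.1218  (JPMorgan)
  w_4 = 0.102016·3.4229 + -0.008877·18.5733 = 0.1843  (Alcoa)
  w_5 = 0.102016·5.4891 + -0.008877·27.9184 = 0.3121  (Nike)
  w_6 = 0.102016·1.4541 + -0.008877·7.1597 = 0.0848  (Pfizer)
Σw_i=1.0000  μᵀw=0.1920
σ²=wᵀΣw=λ₁·μ_p+λ₂ = 0.102016·0.192 + -0.008877 = 0.010710 ≈ 0.0107

0.0406


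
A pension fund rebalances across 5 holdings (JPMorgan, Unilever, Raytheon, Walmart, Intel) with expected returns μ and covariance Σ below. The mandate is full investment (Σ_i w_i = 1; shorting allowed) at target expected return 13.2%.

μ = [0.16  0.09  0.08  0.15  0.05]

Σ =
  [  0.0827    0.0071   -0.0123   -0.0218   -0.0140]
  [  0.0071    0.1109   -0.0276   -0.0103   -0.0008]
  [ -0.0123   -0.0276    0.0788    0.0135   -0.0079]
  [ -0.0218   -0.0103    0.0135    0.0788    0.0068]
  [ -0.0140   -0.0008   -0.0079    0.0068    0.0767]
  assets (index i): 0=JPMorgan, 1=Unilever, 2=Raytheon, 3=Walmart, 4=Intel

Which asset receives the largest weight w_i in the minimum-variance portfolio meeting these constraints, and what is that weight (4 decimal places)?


JPMorgan (0.3650)

u=Σ⁻¹μ = [2.9169  1.2633  1.5984  2.5034  1.1402]
v=Σ⁻¹𝟙 = [20.9049  14.2312  20.0808  15.3655  17.7080]
a=μᵀu=1.140801  b=𝟙ᵀu=9.422280  c=𝟙ᵀv=88.290425  D=ac−b²=11.942483
λ₁=(c·0.132−b)/D = (88.290425·0.132−9.422280)/11.942483 = 0.186901
λ₂=(a−b·0.132)/D = (1.140801−9.422280·0.132)/11.942483 = -0.008620
w* = 0.186901·u + -0.008620·v:
  w_0 = 0.186901·2.9169 + -0.008620·20.9049 = 0.3650  (JPMorgan)
  w_1 = 0.186901·1.2633 + -0.008620·14.2312 = 0.1135  (Unilever)
  w_2 = 0.186901·1.5984 + -0.008620·20.0808 = 0.1257  (Raytheon)
  w_3 = 0.186901·2.5034 + -0.008620·15.3655 = 0.3354  (Walmart)
  w_4 = 0.186901·1.1402 + -0.008620·17.7080 = 0.0605  (Intel)
Σw_i=1.0000  μᵀw=0.1320
σ²=wᵀΣw=λ₁·μ_p+λ₂ = 0.186901·0.132 + -0.008620 = 0.016051 ≈ 0.0161


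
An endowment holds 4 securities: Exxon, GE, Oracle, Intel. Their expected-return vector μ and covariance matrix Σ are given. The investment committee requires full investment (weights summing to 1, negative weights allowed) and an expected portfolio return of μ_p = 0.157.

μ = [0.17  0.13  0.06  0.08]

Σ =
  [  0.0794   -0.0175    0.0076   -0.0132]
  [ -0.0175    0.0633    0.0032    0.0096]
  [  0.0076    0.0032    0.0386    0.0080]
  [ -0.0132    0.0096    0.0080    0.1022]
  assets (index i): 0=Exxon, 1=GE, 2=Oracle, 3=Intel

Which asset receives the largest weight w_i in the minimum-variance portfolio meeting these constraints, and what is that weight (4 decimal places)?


x=Σ⁻¹μ = [2.8133  2.6724  0.6032  0.8479]
y=Σ⁻¹𝟙 = [16.1312  17.9612  19.4471  8.6588]
a=μᵀx=0.929693  b=𝟙ᵀx=6.936785  c=𝟙ᵀy=62.198231  D=ac−b²=9.706297
λ₁=(c·0.157−b)/D = (62.198231·0.157−6.936785)/9.706297 = 0.291392
λ₂=(a−b·0.157)/D = (0.929693−6.936785·0.157)/9.706297 = -0.016420
w* = 0.291392·x + -0.016420·y:
  w_0 = 0.291392·2.8133 + -0.016420·16.1312 = 0.5549  (Exxon)
  w_1 = 0.291392·2.6724 + -0.016420·17.9612 = 0.4838  (GE)
  w_2 = 0.291392·0.6032 + -0.016420·19.4471 = -0.1436  (Oracle)
  w_3 = 0.291392·0.8479 + -0.016420·8.6588 = 0.1049  (Intel)
Σw_i=1.0000  μᵀw=0.1570
σ²=wᵀΣw=λ₁·μ_p+λ₂ = 0.291392·0.157 + -0.016420 = 0.029328 ≈ 0.0293

Exxon (0.5549)


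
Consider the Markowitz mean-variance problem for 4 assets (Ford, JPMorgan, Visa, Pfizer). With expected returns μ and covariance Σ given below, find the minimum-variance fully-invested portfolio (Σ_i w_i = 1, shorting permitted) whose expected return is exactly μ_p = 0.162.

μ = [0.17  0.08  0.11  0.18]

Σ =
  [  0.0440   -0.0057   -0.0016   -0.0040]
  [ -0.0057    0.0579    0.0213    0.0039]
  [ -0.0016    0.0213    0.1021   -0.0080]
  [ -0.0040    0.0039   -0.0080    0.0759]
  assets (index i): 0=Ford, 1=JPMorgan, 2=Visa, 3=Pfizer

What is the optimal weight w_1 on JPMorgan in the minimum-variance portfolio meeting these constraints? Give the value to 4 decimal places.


0.0493

u=Σ⁻¹μ = [4.3030  1.2230  1.0974  2.6511]
v=Σ⁻¹𝟙 = [26.4102  15.9350  8.0274  14.5944]
a=μᵀu=1.427268  b=𝟙ᵀu=9.274543  c=𝟙ᵀv=64.967021  D=ac−b²=6.708195
λ₁=(c·0.162−b)/D = (64.967021·0.162−9.274543)/6.708195 = 0.186356
λ₂=(a−b·0.162)/D = (1.427268−9.274543·0.162)/6.708195 = -0.011211
w* = 0.186356·u + -0.011211·v:
  w_0 = 0.186356·4.3030 + -0.011211·26.4102 = 0.5058  (Ford)
  w_1 = 0.186356·1.2230 + -0.011211·15.9350 = 0.0493  (JPMorgan)
  w_2 = 0.186356·1.0974 + -0.011211·8.0274 = 0.1145  (Visa)
  w_3 = 0.186356·2.6511 + -0.011211·14.5944 = 0.3304  (Pfizer)
Σw_i=1.0000  μᵀw=0.1620
σ²=wᵀΣw=λ₁·μ_p+λ₂ = 0.186356·0.162 + -0.011211 = 0.018978 ≈ 0.0190


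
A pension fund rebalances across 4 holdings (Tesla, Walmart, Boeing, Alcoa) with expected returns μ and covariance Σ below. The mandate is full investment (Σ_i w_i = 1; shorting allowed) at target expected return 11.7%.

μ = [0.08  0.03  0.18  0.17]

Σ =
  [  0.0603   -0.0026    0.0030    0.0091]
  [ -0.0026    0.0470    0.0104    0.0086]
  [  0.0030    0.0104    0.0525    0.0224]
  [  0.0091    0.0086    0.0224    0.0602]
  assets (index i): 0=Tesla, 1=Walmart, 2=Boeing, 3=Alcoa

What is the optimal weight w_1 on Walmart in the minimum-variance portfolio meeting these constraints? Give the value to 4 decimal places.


u=Σ⁻¹μ = [0.9247  -0.2191  2.6872  1.7156]
v=Σ⁻¹𝟙 = [15.6895  18.2741  11.3753  7.3964]
a=μᵀu=0.842736  b=𝟙ᵀu=5.108320  c=𝟙ᵀv=52.735270  D=ac−b²=18.346952
λ₁=(c·0.117−b)/D = (52.735270·0.117−5.108320)/18.346952 = 0.057868
λ₂=(a−b·0.117)/D = (0.842736−5.108320·0.117)/18.346952 = 0.013357
w* = 0.057868·u + 0.013357·v:
  w_0 = 0.057868·0.9247 + 0.013357·15.6895 = 0.2631  (Tesla)
  w_1 = 0.057868·-0.2191 + 0.013357·18.2741 = 0.2314  (Walmart)
  w_2 = 0.057868·2.6872 + 0.013357·11.3753 = 0.3074  (Boeing)
  w_3 = 0.057868·1.7156 + 0.013357·7.3964 = 0.1981  (Alcoa)
Σw_i=1.0000  μᵀw=0.1170
σ²=wᵀΣw=λ₁·μ_p+λ₂ = 0.057868·0.117 + 0.013357 = 0.020128 ≈ 0.0201

0.2314


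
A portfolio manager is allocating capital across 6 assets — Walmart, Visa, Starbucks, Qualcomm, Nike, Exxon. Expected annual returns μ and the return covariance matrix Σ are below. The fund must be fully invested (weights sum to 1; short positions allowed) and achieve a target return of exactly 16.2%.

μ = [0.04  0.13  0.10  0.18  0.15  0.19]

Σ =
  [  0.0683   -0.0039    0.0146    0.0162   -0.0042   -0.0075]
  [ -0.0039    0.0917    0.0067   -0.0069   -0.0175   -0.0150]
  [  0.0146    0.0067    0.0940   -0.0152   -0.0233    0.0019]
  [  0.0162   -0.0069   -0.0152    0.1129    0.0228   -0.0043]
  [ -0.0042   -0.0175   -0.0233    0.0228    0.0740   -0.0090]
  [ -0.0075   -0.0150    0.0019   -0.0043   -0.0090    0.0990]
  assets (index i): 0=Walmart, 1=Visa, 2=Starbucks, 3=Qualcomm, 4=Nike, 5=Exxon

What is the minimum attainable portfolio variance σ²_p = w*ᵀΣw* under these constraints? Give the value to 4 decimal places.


u=Σ⁻¹μ = [0.5008  2.4328  1.7453  1.3857  3.0735  2.6318]
v=Σ⁻¹𝟙 = [14.6533  17.9884  13.3723  5.6141  23.0280  16.0173]
a=μᵀu=1.721314  b=𝟙ᵀu=11.769870  c=𝟙ᵀv=90.673317  D=ac−b²=17.547381
λ₁=(c·0.162−b)/D = (90.673317·0.162−11.769870)/17.547381 = 0.166361
λ₂=(a−b·0.162)/D = (1.721314−11.769870·0.162)/17.547381 = -0.010566
w* = 0.166361·u + -0.010566·v:
  w_0 = 0.166361·0.5008 + -0.010566·14.6533 = -0.0715  (Walmart)
  w_1 = 0.166361·2.4328 + -0.010566·17.9884 = 0.2147  (Visa)
  w_2 = 0.166361·1.7453 + -0.010566·13.3723 = 0.1491  (Starbucks)
  w_3 = 0.166361·1.3857 + -0.010566·5.6141 = 0.1712  (Qualcomm)
  w_4 = 0.166361·3.0735 + -0.010566·23.0280 = 0.2680  (Nike)
  w_5 = 0.166361·2.6318 + -0.010566·16.0173 = 0.2686  (Exxon)
Σw_i=1.0000  μᵀw=0.1620
σ²=wᵀΣw=λ₁·μ_p+λ₂ = 0.166361·0.162 + -0.010566 = 0.016385 ≈ 0.0164

0.0164


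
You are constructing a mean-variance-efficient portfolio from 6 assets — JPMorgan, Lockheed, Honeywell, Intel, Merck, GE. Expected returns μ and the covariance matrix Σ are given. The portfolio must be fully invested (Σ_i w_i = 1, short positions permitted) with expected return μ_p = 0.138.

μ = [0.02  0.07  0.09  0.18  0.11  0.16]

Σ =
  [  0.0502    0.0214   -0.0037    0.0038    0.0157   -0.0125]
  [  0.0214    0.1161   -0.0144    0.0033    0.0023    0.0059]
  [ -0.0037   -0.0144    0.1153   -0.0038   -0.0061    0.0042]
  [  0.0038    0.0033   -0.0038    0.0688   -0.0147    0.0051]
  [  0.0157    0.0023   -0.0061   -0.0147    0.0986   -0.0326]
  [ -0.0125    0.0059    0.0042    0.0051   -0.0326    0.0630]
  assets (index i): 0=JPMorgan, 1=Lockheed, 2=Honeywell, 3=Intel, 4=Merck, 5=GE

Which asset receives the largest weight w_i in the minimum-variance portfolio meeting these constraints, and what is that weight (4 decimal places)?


u=Σ⁻¹μ = [0.1239  0.3702  0.9431  2.9703  2.8043  3.6774]
v=Σ⁻¹𝟙 = [18.4053  4.3014  10.3513  15.9540  19.0576  27.0019]
a=μᵀu=1.544783  b=𝟙ᵀu=10.889189  c=𝟙ᵀv=95.071540  D=ac−b²=28.290449
λ₁=(c·0.138−b)/D = (95.071540·0.138−10.889189)/28.290449 = 0.078849
λ₂=(a−b·0.138)/D = (1.544783−10.889189·0.138)/28.290449 = 0.001487
w* = 0.078849·u + 0.001487·v:
  w_0 = 0.078849·0.1239 + 0.001487·18.4053 = 0.0371  (JPMorgan)
  w_1 = 0.078849·0.3702 + 0.001487·4.3014 = 0.0356  (Lockheed)
  w_2 = 0.078849·0.9431 + 0.001487·10.3513 = 0.0898  (Honeywell)
  w_3 = 0.078849·2.9703 + 0.001487·15.9540 = 0.2579  (Intel)
  w_4 = 0.078849·2.8043 + 0.001487·19.0576 = 0.2495  (Merck)
  w_5 = 0.078849·3.6774 + 0.001487·27.0019 = 0.3301  (GE)
Σw_i=1.0000  μᵀw=0.1380
σ²=wᵀΣw=λ₁·μ_p+λ₂ = 0.078849·0.138 + 0.001487 = 0.012368 ≈ 0.0124

GE (0.3301)


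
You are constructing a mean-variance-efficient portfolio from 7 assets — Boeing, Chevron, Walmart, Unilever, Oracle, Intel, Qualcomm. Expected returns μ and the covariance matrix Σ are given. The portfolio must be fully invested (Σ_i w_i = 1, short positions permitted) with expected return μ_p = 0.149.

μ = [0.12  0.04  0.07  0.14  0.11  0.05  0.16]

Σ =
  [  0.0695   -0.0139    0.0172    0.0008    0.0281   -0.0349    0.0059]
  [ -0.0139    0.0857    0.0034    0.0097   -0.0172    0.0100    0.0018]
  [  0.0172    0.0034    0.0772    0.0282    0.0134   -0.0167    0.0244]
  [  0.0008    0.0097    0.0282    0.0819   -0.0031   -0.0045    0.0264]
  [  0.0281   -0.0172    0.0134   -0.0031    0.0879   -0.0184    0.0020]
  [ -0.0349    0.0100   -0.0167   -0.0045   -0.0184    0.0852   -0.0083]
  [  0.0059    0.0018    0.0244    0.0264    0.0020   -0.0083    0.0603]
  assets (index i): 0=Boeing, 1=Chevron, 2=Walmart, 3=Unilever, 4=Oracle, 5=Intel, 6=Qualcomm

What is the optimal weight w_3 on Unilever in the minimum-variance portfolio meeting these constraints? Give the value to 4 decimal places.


0.2420

x=Σ⁻¹μ = [2.2765  0.6843  -0.6060  1.2029  1.1275  1.8559  2.3468]
y=Σ⁻¹𝟙 = [22.5397  13.5610  4.3015  6.7045  11.1893  24.1858  12.2556]
a=μᵀx=1.018854  b=𝟙ᵀx=8.887953  c=𝟙ᵀy=94.737449  D=ac−b²=17.527913
λ₁=(c·0.149−b)/D = (94.737449·0.149−8.887953)/17.527913 = 0.298263
λ₂=(a−b·0.149)/D = (1.018854−8.887953·0.149)/17.527913 = -0.017427
w* = 0.298263·x + -0.017427·y:
  w_0 = 0.298263·2.2765 + -0.017427·22.5397 = 0.2862  (Boeing)
  w_1 = 0.298263·0.6843 + -0.017427·13.5610 = -0.0322  (Chevron)
  w_2 = 0.298263·-0.6060 + -0.017427·4.3015 = -0.2557  (Walmart)
  w_3 = 0.298263·1.2029 + -0.017427·6.7045 = 0.2420  (Unilever)
  w_4 = 0.298263·1.1275 + -0.017427·11.1893 = 0.1413  (Oracle)
  w_5 = 0.298263·1.8559 + -0.017427·24.1858 = 0.1321  (Intel)
  w_6 = 0.298263·2.3468 + -0.017427·12.2556 = 0.4864  (Qualcomm)
Σw_i=1.0000  μᵀw=0.1490
σ²=wᵀΣw=λ₁·μ_p+λ₂ = 0.298263·0.149 + -0.017427 = 0.027015 ≈ 0.0270


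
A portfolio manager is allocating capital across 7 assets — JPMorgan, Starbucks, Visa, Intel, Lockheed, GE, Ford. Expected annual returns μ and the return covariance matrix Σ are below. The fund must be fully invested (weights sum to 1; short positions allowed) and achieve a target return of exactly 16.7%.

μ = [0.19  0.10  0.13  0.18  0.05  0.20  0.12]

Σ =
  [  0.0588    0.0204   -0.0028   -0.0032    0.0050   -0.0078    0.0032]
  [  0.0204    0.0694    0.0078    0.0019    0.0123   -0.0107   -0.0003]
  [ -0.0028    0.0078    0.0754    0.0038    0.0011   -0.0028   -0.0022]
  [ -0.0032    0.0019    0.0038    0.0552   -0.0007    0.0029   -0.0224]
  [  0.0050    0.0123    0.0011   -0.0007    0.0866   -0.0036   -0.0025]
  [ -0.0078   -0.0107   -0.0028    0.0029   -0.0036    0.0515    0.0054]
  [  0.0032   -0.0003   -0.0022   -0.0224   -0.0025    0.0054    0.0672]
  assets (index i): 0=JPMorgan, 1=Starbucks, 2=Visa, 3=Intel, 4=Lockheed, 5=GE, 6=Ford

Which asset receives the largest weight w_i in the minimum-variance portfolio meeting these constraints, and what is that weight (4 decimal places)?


Intel (0.2395)

u=Σ⁻¹μ = [3.6997  0.5924  1.8144  4.2419  0.5444  4.1743  2.7704]
v=Σ⁻¹𝟙 = [16.7052  8.8175  12.9493  25.7474  10.8978  21.5089  21.8082]
a=μᵀu=2.956098  b=𝟙ᵀu=17.837316  c=𝟙ᵀv=118.434213  D=ac−b²=31.933314
λ₁=(c·0.167−b)/D = (118.434213·0.167−17.837316)/31.933314 = 0.060789
λ₂=(a−b·0.167)/D = (2.956098−17.837316·0.167)/31.933314 = -0.000712
w* = 0.060789·u + -0.000712·v:
  w_0 = 0.060789·3.6997 + -0.000712·16.7052 = 0.2130  (JPMorgan)
  w_1 = 0.060789·0.5924 + -0.000712·8.8175 = 0.0297  (Starbucks)
  w_2 = 0.060789·1.8144 + -0.000712·12.9493 = 0.1011  (Visa)
  w_3 = 0.060789·4.2419 + -0.000712·25.7474 = 0.2395  (Intel)
  w_4 = 0.060789·0.5444 + -0.000712·10.8978 = 0.0253  (Lockheed)
  w_5 = 0.060789·4.1743 + -0.000712·21.5089 = 0.2384  (GE)
  w_6 = 0.060789·2.7704 + -0.000712·21.8082 = 0.1529  (Ford)
Σw_i=1.0000  μᵀw=0.1670
σ²=wᵀΣw=λ₁·μ_p+λ₂ = 0.060789·0.167 + -0.000712 = 0.009440 ≈ 0.0094


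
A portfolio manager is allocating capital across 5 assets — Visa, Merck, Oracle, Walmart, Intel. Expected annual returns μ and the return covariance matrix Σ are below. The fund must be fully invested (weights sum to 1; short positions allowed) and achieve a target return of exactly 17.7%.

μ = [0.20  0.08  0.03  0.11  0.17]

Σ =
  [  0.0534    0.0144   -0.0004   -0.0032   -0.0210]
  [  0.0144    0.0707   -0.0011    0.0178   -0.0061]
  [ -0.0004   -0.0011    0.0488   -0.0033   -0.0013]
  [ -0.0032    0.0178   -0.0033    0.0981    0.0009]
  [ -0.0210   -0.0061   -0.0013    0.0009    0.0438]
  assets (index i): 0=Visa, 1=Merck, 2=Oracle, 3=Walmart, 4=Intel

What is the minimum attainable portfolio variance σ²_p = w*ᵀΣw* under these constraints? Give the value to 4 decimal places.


g=Σ⁻¹μ = [6.5770  0.0909  0.9455  1.2865  7.0489]
h=Σ⁻¹𝟙 = [33.0153  8.7152  22.7154  10.0833  40.3411]
a=μᵀg=2.690878  b=𝟙ᵀg=15.948880  c=𝟙ᵀh=114.870249  D=ac−b²=54.735010
λ₁=(c·0.177−b)/D = (114.870249·0.177−15.948880)/54.735010 = 0.080080
λ₂=(a−b·0.177)/D = (2.690878−15.948880·0.177)/54.735010 = -0.002413
w* = 0.080080·g + -0.002413·h:
  w_0 = 0.080080·6.5770 + -0.002413·33.0153 = 0.4470  (Visa)
  w_1 = 0.080080·0.0909 + -0.002413·8.7152 = -0.0137  (Merck)
  w_2 = 0.080080·0.9455 + -0.002413·22.7154 = 0.0209  (Oracle)
  w_3 = 0.080080·1.2865 + -0.002413·10.0833 = 0.0787  (Walmart)
  w_4 = 0.080080·7.0489 + -0.002413·40.3411 = 0.4671  (Intel)
Σw_i=1.0000  μᵀw=0.1770
σ²=wᵀΣw=λ₁·μ_p+λ₂ = 0.080080·0.177 + -0.002413 = 0.011761 ≈ 0.0118

0.0118


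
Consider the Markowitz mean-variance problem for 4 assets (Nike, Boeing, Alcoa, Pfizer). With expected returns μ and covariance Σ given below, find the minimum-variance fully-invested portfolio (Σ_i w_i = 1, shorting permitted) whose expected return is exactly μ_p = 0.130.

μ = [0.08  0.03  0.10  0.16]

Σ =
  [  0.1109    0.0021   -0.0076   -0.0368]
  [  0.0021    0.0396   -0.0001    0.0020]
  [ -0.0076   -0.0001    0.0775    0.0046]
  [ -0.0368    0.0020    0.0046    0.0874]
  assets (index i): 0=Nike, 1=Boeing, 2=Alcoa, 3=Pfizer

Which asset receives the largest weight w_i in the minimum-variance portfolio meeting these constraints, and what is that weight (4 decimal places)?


Pfizer (0.5226)

g=Σ⁻¹μ = [1.6050  0.5533  1.3045  2.4251]
h=Σ⁻¹𝟙 = [14.9620  23.6600  13.4220  16.4936]
a=μᵀg=0.663473  b=𝟙ᵀg=5.887937  c=𝟙ᵀh=68.537588  D=ac−b²=10.805030
λ₁=(c·0.130−b)/D = (68.537588·0.130−5.887937)/10.805030 = 0.279680
λ₂=(a−b·0.130)/D = (0.663473−5.887937·0.130)/10.805030 = -0.009436
w* = 0.279680·g + -0.009436·h:
  w_0 = 0.279680·1.6050 + -0.009436·14.9620 = 0.3077  (Nike)
  w_1 = 0.279680·0.5533 + -0.009436·23.6600 = -0.0685  (Boeing)
  w_2 = 0.279680·1.3045 + -0.009436·13.4220 = 0.2382  (Alcoa)
  w_3 = 0.279680·2.4251 + -0.009436·16.4936 = 0.5226  (Pfizer)
Σw_i=1.0000  μᵀw=0.1300
σ²=wᵀΣw=λ₁·μ_p+λ₂ = 0.279680·0.130 + -0.009436 = 0.026922 ≈ 0.0269


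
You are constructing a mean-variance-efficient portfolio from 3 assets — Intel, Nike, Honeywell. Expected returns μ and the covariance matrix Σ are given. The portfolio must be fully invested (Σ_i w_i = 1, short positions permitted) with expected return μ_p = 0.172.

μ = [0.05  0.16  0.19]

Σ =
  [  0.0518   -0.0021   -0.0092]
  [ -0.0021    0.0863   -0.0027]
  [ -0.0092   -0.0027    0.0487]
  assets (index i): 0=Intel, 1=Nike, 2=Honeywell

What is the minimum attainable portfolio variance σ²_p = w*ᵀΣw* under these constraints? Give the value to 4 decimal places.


0.0258

p=Σ⁻¹μ = [1.8218  2.0347  4.3584]
q=Σ⁻¹𝟙 = [24.4261  12.9912  25.8685]
a=μᵀp=1.244738  b=𝟙ᵀp=8.214912  c=𝟙ᵀq=63.285794  D=ac−b²=11.289462
λ₁=(c·0.172−b)/D = (63.285794·0.172−8.214912)/11.289462 = 0.236525
λ₂=(a−b·0.172)/D = (1.244738−8.214912·0.172)/11.289462 = -0.014901
w* = 0.236525·p + -0.014901·q:
  w_0 = 0.236525·1.8218 + -0.014901·24.4261 = 0.0669  (Intel)
  w_1 = 0.236525·2.0347 + -0.014901·12.9912 = 0.2877  (Nike)
  w_2 = 0.236525·4.3584 + -0.014901·25.8685 = 0.6454  (Honeywell)
Σw_i=1.0000  μᵀw=0.1720
σ²=wᵀΣw=λ₁·μ_p+λ₂ = 0.236525·0.172 + -0.014901 = 0.025781 ≈ 0.0258


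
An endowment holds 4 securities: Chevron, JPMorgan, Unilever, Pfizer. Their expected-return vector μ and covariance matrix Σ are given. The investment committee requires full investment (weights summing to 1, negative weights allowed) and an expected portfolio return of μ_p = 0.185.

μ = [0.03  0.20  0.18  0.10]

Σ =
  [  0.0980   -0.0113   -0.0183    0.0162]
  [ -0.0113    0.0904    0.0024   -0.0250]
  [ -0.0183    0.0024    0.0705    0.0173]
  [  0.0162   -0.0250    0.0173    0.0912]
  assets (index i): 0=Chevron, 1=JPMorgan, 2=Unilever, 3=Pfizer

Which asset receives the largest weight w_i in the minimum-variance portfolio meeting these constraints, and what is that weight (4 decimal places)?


u=Σ⁻¹μ = [0.8526  2.5875  2.3918  1.2006]
v=Σ⁻¹𝟙 = [13.0104  15.0712  14.5903  10.0175]
a=μᵀu=1.093667  b=𝟙ᵀu=7.032570  c=𝟙ᵀv=52.689525  D=ac−b²=8.167751
λ₁=(c·0.185−b)/D = (52.689525·0.185−7.032570)/8.167751 = 0.332404
λ₂=(a−b·0.185)/D = (1.093667−7.032570·0.185)/8.167751 = -0.025387
w* = 0.332404·u + -0.025387·v:
  w_0 = 0.332404·0.8526 + -0.025387·13.0104 = -0.0469  (Chevron)
  w_1 = 0.332404·2.5875 + -0.025387·15.0712 = 0.4775  (JPMorgan)
  w_2 = 0.332404·2.3918 + -0.025387·14.5903 = 0.4246  (Unilever)
  w_3 = 0.332404·1.2006 + -0.025387·10.0175 = 0.1448  (Pfizer)
Σw_i=1.0000  μᵀw=0.1850
σ²=wᵀΣw=λ₁·μ_p+λ₂ = 0.332404·0.185 + -0.025387 = 0.036107 ≈ 0.0361

JPMorgan (0.4775)


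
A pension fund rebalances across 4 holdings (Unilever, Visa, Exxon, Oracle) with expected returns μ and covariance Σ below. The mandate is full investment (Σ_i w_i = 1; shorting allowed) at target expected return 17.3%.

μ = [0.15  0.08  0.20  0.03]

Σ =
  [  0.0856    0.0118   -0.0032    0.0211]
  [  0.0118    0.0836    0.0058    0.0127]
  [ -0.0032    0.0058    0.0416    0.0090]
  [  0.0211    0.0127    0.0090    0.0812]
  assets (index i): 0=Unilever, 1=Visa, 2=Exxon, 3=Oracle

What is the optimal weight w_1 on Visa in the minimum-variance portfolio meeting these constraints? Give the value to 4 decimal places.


0.1164

x=Σ⁻¹μ = [2.0803  0.4326  5.0809  -0.8019]
y=Σ⁻¹𝟙 = [9.9261  8.0984  22.3772  5.9891]
a=μᵀx=1.338778  b=𝟙ᵀx=6.791899  c=𝟙ᵀy=46.390774  D=ac−b²=15.977034
λ₁=(c·0.173−b)/D = (46.390774·0.173−6.791899)/15.977034 = 0.077217
λ₂=(a−b·0.173)/D = (1.338778−6.791899·0.173)/15.977034 = 0.010251
w* = 0.077217·x + 0.010251·y:
  w_0 = 0.077217·2.0803 + 0.010251·9.9261 = 0.2624  (Unilever)
  w_1 = 0.077217·0.4326 + 0.010251·8.0984 = 0.1164  (Visa)
  w_2 = 0.077217·5.0809 + 0.010251·22.3772 = 0.6217  (Exxon)
  w_3 = 0.077217·-0.8019 + 0.010251·5.9891 = -0.0005  (Oracle)
Σw_i=1.0000  μᵀw=0.1730
σ²=wᵀΣw=λ₁·μ_p+λ₂ = 0.077217·0.173 + 0.010251 = 0.023610 ≈ 0.0236


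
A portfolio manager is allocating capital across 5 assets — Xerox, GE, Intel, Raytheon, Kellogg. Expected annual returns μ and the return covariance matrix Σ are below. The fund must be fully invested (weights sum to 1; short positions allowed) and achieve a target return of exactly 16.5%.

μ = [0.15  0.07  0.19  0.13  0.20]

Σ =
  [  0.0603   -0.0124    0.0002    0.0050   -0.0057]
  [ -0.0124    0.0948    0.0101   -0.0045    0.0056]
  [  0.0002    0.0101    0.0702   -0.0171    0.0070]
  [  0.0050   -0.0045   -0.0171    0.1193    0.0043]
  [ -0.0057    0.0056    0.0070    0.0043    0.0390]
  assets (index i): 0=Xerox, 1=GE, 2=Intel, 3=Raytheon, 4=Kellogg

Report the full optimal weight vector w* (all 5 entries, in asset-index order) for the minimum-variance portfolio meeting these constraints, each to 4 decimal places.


0.2567  0.0995  0.1798  0.1063  0.3578

g=Σ⁻¹μ = [2.9794  0.6372  2.3978  1.1554  4.9144]
h=Σ⁻¹𝟙 = [20.3020  10.8952  12.4006  8.8605  23.8411]
a=μᵀg=2.080174  b=𝟙ᵀg=12.084170  c=𝟙ᵀh=76.299395  D=ac−b²=12.688840
λ₁=(c·0.165−b)/D = (76.299395·0.165−12.084170)/12.688840 = 0.039817
λ₂=(a−b·0.165)/D = (2.080174−12.084170·0.165)/12.688840 = 0.006800
w* = 0.039817·g + 0.006800·h:
  w_0 = 0.039817·2.9794 + 0.006800·20.3020 = 0.2567  (Xerox)
  w_1 = 0.039817·0.6372 + 0.006800·10.8952 = 0.0995  (GE)
  w_2 = 0.039817·2.3978 + 0.006800·12.4006 = 0.1798  (Intel)
  w_3 = 0.039817·1.1554 + 0.006800·8.8605 = 0.1063  (Raytheon)
  w_4 = 0.039817·4.9144 + 0.006800·23.8411 = 0.3578  (Kellogg)
Σw_i=1.0000  μᵀw=0.1650
σ²=wᵀΣw=λ₁·μ_p+λ₂ = 0.039817·0.165 + 0.006800 = 0.013370 ≈ 0.0134


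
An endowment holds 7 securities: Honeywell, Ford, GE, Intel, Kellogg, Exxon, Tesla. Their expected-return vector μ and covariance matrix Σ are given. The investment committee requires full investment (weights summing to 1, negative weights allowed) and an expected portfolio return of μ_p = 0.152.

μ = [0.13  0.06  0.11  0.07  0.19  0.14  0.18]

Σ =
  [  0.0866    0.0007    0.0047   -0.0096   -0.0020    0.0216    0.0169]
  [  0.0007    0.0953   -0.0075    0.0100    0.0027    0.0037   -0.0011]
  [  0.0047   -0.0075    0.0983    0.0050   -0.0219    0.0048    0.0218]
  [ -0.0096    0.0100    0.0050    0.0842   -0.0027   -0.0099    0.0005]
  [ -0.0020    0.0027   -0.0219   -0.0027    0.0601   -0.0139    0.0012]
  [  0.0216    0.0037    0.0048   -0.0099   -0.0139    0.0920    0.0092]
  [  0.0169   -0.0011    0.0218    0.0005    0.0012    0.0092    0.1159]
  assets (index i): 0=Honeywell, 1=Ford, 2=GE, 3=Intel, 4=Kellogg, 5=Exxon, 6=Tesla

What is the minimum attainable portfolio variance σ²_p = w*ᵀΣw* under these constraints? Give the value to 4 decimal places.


x=Σ⁻¹μ = [0.9912  0.4548  1.7081  1.1387  4.2594  1.8582  0.8950]
y=Σ⁻¹𝟙 = [8.9608  8.9776  13.9527  13.2604  25.0449  12.5406  3.4703]
a=μᵀx=1.654291  b=𝟙ᵀx=11.305447  c=𝟙ᵀy=86.207211  D=ac−b²=14.798680
λ₁=(c·0.152−b)/D = (86.207211·0.152−11.305447)/14.798680 = 0.121501
λ₂=(a−b·0.152)/D = (1.654291−11.305447·0.152)/14.798680 = -0.004334
w* = 0.121501·x + -0.004334·y:
  w_0 = 0.121501·0.9912 + -0.004334·8.9608 = 0.0816  (Honeywell)
  w_1 = 0.121501·0.4548 + -0.004334·8.9776 = 0.0163  (Ford)
  w_2 = 0.121501·1.7081 + -0.004334·13.9527 = 0.1471  (GE)
  w_3 = 0.121501·1.1387 + -0.004334·13.2604 = 0.0809  (Intel)
  w_4 = 0.121501·4.2594 + -0.004334·25.0449 = 0.4090  (Kellogg)
  w_5 = 0.121501·1.8582 + -0.004334·12.5406 = 0.1714  (Exxon)
  w_6 = 0.121501·0.8950 + -0.004334·3.4703 = 0.0937  (Tesla)
Σw_i=1.0000  μᵀw=0.1520
σ²=wᵀΣw=λ₁·μ_p+λ₂ = 0.121501·0.152 + -0.004334 = 0.014134 ≈ 0.0141

0.0141


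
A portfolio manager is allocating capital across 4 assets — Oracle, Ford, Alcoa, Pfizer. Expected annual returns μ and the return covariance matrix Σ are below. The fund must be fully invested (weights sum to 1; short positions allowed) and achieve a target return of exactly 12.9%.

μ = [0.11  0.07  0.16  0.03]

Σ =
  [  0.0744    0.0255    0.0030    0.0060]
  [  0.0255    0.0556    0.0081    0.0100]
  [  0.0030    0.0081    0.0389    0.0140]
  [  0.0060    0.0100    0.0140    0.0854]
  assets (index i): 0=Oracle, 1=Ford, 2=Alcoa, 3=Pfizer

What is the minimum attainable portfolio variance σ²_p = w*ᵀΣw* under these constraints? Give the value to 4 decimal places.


0.0231

p=Σ⁻¹μ = [1.2993  0.1381  4.1407  -0.4350]
q=Σ⁻¹𝟙 = [8.7207  9.7993  20.6303  6.5674]
a=μᵀp=0.802050  b=𝟙ᵀp=5.143106  c=𝟙ᵀq=45.717782  D=ac−b²=10.216409
λ₁=(c·0.129−b)/D = (45.717782·0.129−5.143106)/10.216409 = 0.073851
λ₂=(a−b·0.129)/D = (0.802050−5.143106·0.129)/10.216409 = 0.013565
w* = 0.073851·p + 0.013565·q:
  w_0 = 0.073851·1.2993 + 0.013565·8.7207 = 0.2143  (Oracle)
  w_1 = 0.073851·0.1381 + 0.013565·9.7993 = 0.1431  (Ford)
  w_2 = 0.073851·4.1407 + 0.013565·20.6303 = 0.5857  (Alcoa)
  w_3 = 0.073851·-0.4350 + 0.013565·6.5674 = 0.0570  (Pfizer)
Σw_i=1.0000  μᵀw=0.1290
σ²=wᵀΣw=λ₁·μ_p+λ₂ = 0.073851·0.129 + 0.013565 = 0.023092 ≈ 0.0231


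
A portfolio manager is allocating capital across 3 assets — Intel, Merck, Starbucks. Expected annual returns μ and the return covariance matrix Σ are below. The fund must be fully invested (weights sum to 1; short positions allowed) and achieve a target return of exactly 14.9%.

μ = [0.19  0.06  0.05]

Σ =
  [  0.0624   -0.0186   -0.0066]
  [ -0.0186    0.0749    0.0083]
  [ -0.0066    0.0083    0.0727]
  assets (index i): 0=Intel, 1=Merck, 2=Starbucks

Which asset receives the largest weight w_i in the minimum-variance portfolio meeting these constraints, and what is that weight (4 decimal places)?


Intel (0.6904)

x=Σ⁻¹μ = [3.6115  1.6057  0.8323]
y=Σ⁻¹𝟙 = [22.6903  17.4541  13.8224]
a=μᵀx=0.824146  b=𝟙ᵀx=6.049522  c=𝟙ᵀy=53.966792  D=ac−b²=7.879815
λ₁=(c·0.149−b)/D = (53.966792·0.149−6.049522)/7.879815 = 0.252738
λ₂=(a−b·0.149)/D = (0.824146−6.049522·0.149)/7.879815 = -0.009801
w* = 0.252738·x + -0.009801·y:
  w_0 = 0.252738·3.6115 + -0.009801·22.6903 = 0.6904  (Intel)
  w_1 = 0.252738·1.6057 + -0.009801·17.4541 = 0.2347  (Merck)
  w_2 = 0.252738·0.8323 + -0.009801·13.8224 = 0.0749  (Starbucks)
Σw_i=1.0000  μᵀw=0.1490
σ²=wᵀΣw=λ₁·μ_p+λ₂ = 0.252738·0.149 + -0.009801 = 0.027857 ≈ 0.0279


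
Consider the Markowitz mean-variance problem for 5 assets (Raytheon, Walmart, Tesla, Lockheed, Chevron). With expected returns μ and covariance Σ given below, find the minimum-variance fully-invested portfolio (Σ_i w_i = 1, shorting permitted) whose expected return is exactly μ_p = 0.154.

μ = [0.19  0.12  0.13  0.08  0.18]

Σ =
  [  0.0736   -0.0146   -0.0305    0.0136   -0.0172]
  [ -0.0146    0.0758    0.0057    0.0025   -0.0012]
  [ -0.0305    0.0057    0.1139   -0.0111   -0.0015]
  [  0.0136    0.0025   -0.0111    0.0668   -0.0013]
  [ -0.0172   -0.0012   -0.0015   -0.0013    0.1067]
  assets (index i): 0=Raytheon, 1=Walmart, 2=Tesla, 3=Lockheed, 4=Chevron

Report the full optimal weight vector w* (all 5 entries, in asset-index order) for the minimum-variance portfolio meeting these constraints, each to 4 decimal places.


0.3425  0.1916  0.1906  0.0840  0.1913

p=Σ⁻¹μ = [4.4533  2.2849  2.3142  0.6381  2.4709]
q=Σ⁻¹𝟙 = [24.4088  16.5149  15.8696  12.2894  13.8653]
a=μᵀp=1.916973  b=𝟙ᵀp=12.161404  c=𝟙ᵀq=82.947910  D=ac−b²=11.109129
λ₁=(c·0.154−b)/D = (82.947910·0.154−12.161404)/11.109129 = 0.055142
λ₂=(a−b·0.154)/D = (1.916973−12.161404·0.154)/11.109129 = 0.003971
w* = 0.055142·p + 0.003971·q:
  w_0 = 0.055142·4.4533 + 0.003971·24.4088 = 0.3425  (Raytheon)
  w_1 = 0.055142·2.2849 + 0.003971·16.5149 = 0.1916  (Walmart)
  w_2 = 0.055142·2.3142 + 0.003971·15.8696 = 0.1906  (Tesla)
  w_3 = 0.055142·0.6381 + 0.003971·12.2894 = 0.0840  (Lockheed)
  w_4 = 0.055142·2.4709 + 0.003971·13.8653 = 0.1913  (Chevron)
Σw_i=1.0000  μᵀw=0.1540
σ²=wᵀΣw=λ₁·μ_p+λ₂ = 0.055142·0.154 + 0.003971 = 0.012463 ≈ 0.0125
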